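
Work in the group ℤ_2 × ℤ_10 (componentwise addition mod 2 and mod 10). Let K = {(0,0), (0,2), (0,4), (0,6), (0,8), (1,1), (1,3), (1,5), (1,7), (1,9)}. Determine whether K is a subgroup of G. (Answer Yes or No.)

Yes

|K| = 10 divides |G| = 20, consistent with Lagrange.
K contains the identity, every element's inverse is in K, and K is closed under +: it is a subgroup.
In fact K = ⟨(1,1)⟩.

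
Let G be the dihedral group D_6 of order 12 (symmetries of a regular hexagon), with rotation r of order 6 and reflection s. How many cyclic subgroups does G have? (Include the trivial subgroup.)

10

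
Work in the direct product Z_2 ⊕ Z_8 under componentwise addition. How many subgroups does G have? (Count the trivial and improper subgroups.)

|G| = 16, so by Lagrange every subgroup order divides 16. Divisors: 1, 2, 4, 8, 16.
Subgroups by order — order 1: 1; order 2: 3; order 4: 3; order 8: 3; order 16: 1.
Total: 1 + 3 + 3 + 3 + 1 = 11.

11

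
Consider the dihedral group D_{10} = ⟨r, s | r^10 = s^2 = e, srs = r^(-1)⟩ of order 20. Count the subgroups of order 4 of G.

5

|G| = 20 and 4 | 20, so subgroups of order 4 are possible by Lagrange.
The subgroups of order 4 are: {e, r^5, r^2s, r^7s}; {e, r^5, r^3s, r^8s}; {e, r^5, r^4s, r^9s}; {e, r^5, s, r^5s}; … (5 in all).
So G has 5 subgroups of order 4.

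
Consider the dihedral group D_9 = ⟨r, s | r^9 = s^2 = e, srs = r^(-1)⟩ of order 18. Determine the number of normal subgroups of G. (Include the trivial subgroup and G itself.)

4

G has 16 subgroups. Checking conjugation-invariance by order — order 1: 1/1 normal; order 2: 0/9 normal; order 3: 1/1 normal; order 6: 0/3 normal; order 9: 1/1 normal; order 18: 1/1 normal.
Total normal subgroups: 4.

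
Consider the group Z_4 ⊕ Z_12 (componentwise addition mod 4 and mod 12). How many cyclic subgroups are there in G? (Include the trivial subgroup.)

A cyclic subgroup of order d is generated by each of its φ(d) elements of order d, so the cyclic subgroups of order d number (#elements of order d)/φ(d).
Cyclic subgroups by order — order 1: 1; order 2: 3; order 3: 1; order 4: 6; order 6: 3; order 12: 6.
Total: 20.

20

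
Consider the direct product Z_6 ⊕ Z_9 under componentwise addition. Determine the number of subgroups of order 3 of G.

4

|G| = 54 and 3 | 54, so subgroups of order 3 are possible by Lagrange.
The subgroups of order 3 are: {(0,0), (0,3), (0,6)}; {(0,0), (2,0), (4,0)}; {(0,0), (2,3), (4,6)}; {(0,0), (2,6), (4,3)}.
So G has 4 subgroups of order 3.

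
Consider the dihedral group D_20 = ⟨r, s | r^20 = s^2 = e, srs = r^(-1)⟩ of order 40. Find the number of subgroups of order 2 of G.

|G| = 40 and 2 | 40, so subgroups of order 2 are possible by Lagrange.
The subgroups of order 2 are: {e, r^10}; {e, r^10s}; {e, r^11s}; {e, r^12s}; … (21 in all).
So G has 21 subgroups of order 2.

21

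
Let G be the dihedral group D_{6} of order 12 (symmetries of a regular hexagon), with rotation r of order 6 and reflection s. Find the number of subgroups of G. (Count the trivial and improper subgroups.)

16

|G| = 12, so by Lagrange every subgroup order divides 12. Divisors: 1, 2, 3, 4, 6, 12.
Subgroups by order — order 1: 1; order 2: 7; order 3: 1; order 4: 3; order 6: 3; order 12: 1.
Total: 1 + 7 + 1 + 3 + 3 + 1 = 16.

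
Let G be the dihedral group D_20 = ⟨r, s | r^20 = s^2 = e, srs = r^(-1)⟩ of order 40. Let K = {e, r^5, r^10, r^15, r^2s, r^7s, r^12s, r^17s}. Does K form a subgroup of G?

|K| = 8 divides |G| = 40, consistent with Lagrange.
K contains the identity, every element's inverse is in K, and K is closed under ·: it is a subgroup.

Yes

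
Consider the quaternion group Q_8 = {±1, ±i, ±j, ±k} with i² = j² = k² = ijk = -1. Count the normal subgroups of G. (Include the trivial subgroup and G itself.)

6

G has 6 subgroups. Checking conjugation-invariance by order — order 1: 1/1 normal; order 2: 1/1 normal; order 4: 3/3 normal; order 8: 1/1 normal.
Total normal subgroups: 6.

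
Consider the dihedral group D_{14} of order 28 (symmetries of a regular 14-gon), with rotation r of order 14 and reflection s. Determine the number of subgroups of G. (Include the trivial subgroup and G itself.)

28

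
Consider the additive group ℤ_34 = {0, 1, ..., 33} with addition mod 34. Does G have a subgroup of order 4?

No

4 does not divide |G| = 34, so by Lagrange no subgroup of order 4 exists.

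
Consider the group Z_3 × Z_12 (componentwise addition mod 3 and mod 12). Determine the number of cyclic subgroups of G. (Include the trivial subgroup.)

15

Each element a generates a cyclic subgroup ⟨a⟩; distinct elements may generate the same one (a cyclic group of order d has φ(d) generators).
Cyclic subgroups by order — order 1: 1; order 2: 1; order 3: 4; order 4: 1; order 6: 4; order 12: 4.
Total: 15.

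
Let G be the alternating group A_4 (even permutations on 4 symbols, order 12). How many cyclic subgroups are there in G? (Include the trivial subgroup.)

Group the elements of G by the cyclic subgroup they generate; each cyclic subgroup of order d accounts for φ(d) elements.
Cyclic subgroups by order — order 1: 1; order 2: 3; order 3: 4.
Total: 8.

8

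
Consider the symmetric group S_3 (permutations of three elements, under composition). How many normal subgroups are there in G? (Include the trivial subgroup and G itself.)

3

G has 6 subgroups. Checking conjugation-invariance by order — order 1: 1/1 normal; order 2: 0/3 normal; order 3: 1/1 normal; order 6: 1/1 normal.
Total normal subgroups: 3.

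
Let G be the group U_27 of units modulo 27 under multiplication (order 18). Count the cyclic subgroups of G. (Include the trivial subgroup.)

Each element a generates a cyclic subgroup ⟨a⟩; distinct elements may generate the same one (a cyclic group of order d has φ(d) generators).
Cyclic subgroups by order — order 1: 1; order 2: 1; order 3: 1; order 6: 1; order 9: 1; order 18: 1.
Total: 6.

6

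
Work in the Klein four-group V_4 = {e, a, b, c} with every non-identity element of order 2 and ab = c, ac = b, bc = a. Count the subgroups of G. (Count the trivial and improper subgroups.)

5

|G| = 4, so by Lagrange every subgroup order divides 4. Divisors: 1, 2, 4.
Subgroups by order — order 1: 1; order 2: 3; order 4: 1.
Total: 1 + 3 + 1 = 5.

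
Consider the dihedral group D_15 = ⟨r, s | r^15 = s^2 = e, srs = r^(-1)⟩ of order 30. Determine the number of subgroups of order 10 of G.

3

|G| = 30 and 10 | 30, so subgroups of order 10 are possible by Lagrange.
The subgroups of order 10 are: {e, r^3, r^6, r^9, r^12, rs, r^4s, r^7s, r^10s, r^13s}; {e, r^3, r^6, r^9, r^12, r^2s, r^5s, r^8s, r^11s, r^14s}; {e, r^3, r^6, r^9, r^12, s, r^3s, r^6s, r^9s, r^12s}.
So G has 3 subgroups of order 10.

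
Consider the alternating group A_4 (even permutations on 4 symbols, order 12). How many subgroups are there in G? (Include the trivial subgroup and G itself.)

|G| = 12, so by Lagrange every subgroup order divides 12. Divisors: 1, 2, 3, 4, 6, 12.
Subgroups by order — order 1: 1; order 2: 3; order 3: 4; order 4: 1; order 6: 0; order 12: 1.
Total: 1 + 3 + 4 + 1 + 0 + 1 = 10.

10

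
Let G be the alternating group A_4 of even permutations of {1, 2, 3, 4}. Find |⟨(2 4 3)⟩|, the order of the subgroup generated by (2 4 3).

3

Computing powers of (2 4 3): the smallest k with ((2 4 3))^k = e is k = 3.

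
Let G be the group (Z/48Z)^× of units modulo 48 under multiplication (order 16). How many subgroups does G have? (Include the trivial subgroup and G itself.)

|G| = 16, so by Lagrange every subgroup order divides 16. Divisors: 1, 2, 4, 8, 16.
Subgroups by order — order 1: 1; order 2: 7; order 4: 11; order 8: 7; order 16: 1.
Total: 1 + 7 + 11 + 7 + 1 = 27.

27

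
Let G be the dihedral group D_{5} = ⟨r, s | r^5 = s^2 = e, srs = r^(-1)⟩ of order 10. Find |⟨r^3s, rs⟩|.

10

|⟨r^3s⟩| = 2 and |⟨rs⟩| = 2, so |H| is a multiple of lcm(2, 2) = 2 and divides |G| = 10.
Closing {r^3s, rs} under the group operation gives all of G, so |H| = 10.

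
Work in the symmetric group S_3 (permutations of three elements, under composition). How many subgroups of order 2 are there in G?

3

|G| = 6 and 2 | 6, so subgroups of order 2 are possible by Lagrange.
The subgroups of order 2 are: {e, (1 2)}; {e, (1 3)}; {e, (2 3)}.
So G has 3 subgroups of order 2.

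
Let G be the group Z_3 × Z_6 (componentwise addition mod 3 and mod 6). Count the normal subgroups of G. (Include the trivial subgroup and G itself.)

12

G is abelian, so every subgroup is normal.
G has 12 subgroups in total, hence 12 normal subgroups.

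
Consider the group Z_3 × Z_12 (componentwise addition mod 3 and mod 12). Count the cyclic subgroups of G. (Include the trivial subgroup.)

15

Each element a generates a cyclic subgroup ⟨a⟩; distinct elements may generate the same one (a cyclic group of order d has φ(d) generators).
Cyclic subgroups by order — order 1: 1; order 2: 1; order 3: 4; order 4: 1; order 6: 4; order 12: 4.
Total: 15.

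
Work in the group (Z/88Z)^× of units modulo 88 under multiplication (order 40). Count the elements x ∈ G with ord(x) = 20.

0

No element of G has order 20 (even though 20 | 40).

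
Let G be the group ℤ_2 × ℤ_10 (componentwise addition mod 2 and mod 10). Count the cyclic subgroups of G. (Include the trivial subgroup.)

8

Group the elements of G by the cyclic subgroup they generate; each cyclic subgroup of order d accounts for φ(d) elements.
Cyclic subgroups by order — order 1: 1; order 2: 3; order 5: 1; order 10: 3.
Total: 8.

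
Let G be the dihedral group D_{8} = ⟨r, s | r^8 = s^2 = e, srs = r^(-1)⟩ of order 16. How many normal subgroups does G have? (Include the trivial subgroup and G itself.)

7

G has 19 subgroups. Checking conjugation-invariance by order — order 1: 1/1 normal; order 2: 1/9 normal; order 4: 1/5 normal; order 8: 3/3 normal; order 16: 1/1 normal.
Total normal subgroups: 7.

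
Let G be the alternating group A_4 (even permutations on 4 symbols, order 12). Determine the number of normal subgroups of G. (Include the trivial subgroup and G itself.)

3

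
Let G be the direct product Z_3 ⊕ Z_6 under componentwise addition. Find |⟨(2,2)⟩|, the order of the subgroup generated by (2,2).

3

The order of (2,2) in Z_3 × Z_6 is lcm(ord(2) in Z_3, ord(2) in Z_6).
ord(2) = 3 and ord(2) = 3, so |⟨(2,2)⟩| = lcm(3, 3) = 3.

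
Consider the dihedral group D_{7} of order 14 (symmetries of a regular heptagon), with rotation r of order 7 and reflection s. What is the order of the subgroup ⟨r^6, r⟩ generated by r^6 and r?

|⟨r^6⟩| = 7 and |⟨r⟩| = 7, so |H| is a multiple of lcm(7, 7) = 7 and divides |G| = 14.
Closing under the operation: H = {e, r, r^2, r^3, r^4, r^5, r^6}, so |H| = 7.

7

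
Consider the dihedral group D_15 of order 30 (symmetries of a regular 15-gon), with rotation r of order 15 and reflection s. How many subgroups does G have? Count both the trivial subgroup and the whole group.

28

|G| = 30, so by Lagrange every subgroup order divides 30. Divisors: 1, 2, 3, 5, 6, 10, 15, 30.
Subgroups by order — order 1: 1; order 2: 15; order 3: 1; order 5: 1; order 6: 5; order 10: 3; order 15: 1; order 30: 1.
Total: 1 + 15 + 1 + 1 + 5 + 3 + 1 + 1 = 28.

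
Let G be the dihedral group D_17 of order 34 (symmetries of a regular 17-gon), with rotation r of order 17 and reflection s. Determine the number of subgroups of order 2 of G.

17

|G| = 34 and 2 | 34, so subgroups of order 2 are possible by Lagrange.
The subgroups of order 2 are: {e, r^10s}; {e, r^11s}; {e, r^12s}; {e, r^13s}; … (17 in all).
So G has 17 subgroups of order 2.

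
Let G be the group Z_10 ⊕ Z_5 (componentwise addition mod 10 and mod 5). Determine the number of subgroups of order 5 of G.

|G| = 50 and 5 | 50, so subgroups of order 5 are possible by Lagrange.
The subgroups of order 5 are: {(0,0), (0,1), (0,2), (0,3), (0,4)}; {(0,0), (2,0), (4,0), (6,0), (8,0)}; {(0,0), (2,1), (4,2), (6,3), (8,4)}; {(0,0), (2,2), (4,4), (6,1), (8,3)}; … (6 in all).
So G has 6 subgroups of order 5.

6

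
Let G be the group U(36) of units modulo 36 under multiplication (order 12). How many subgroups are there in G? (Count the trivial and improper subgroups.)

10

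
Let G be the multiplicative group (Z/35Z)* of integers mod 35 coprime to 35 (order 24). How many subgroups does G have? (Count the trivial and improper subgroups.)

16

|G| = 24, so by Lagrange every subgroup order divides 24. Divisors: 1, 2, 3, 4, 6, 8, 12, 24.
Subgroups by order — order 1: 1; order 2: 3; order 3: 1; order 4: 3; order 6: 3; order 8: 1; order 12: 3; order 24: 1.
Total: 1 + 3 + 1 + 3 + 3 + 1 + 3 + 1 = 16.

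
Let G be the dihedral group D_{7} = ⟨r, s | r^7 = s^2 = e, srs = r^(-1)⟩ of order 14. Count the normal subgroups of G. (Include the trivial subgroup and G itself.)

G has 10 subgroups. Checking conjugation-invariance by order — order 1: 1/1 normal; order 2: 0/7 normal; order 7: 1/1 normal; order 14: 1/1 normal.
Total normal subgroups: 3.

3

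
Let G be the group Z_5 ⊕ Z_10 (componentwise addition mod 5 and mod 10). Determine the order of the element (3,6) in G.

5

The order of (3,6) in Z_5 × Z_10 is lcm(ord(3) in Z_5, ord(6) in Z_10).
ord(3) = 5 and ord(6) = 5, so |⟨(3,6)⟩| = lcm(5, 5) = 5.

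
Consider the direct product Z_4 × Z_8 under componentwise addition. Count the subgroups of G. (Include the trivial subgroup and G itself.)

|G| = 32, so by Lagrange every subgroup order divides 32. Divisors: 1, 2, 4, 8, 16, 32.
Subgroups by order — order 1: 1; order 2: 3; order 4: 7; order 8: 7; order 16: 3; order 32: 1.
Total: 1 + 3 + 7 + 7 + 3 + 1 = 22.

22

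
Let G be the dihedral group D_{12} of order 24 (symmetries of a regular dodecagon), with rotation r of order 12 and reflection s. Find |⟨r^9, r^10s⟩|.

|⟨r^9⟩| = 4 and |⟨r^10s⟩| = 2, so |H| is a multiple of lcm(4, 2) = 4 and divides |G| = 24.
Closing under the operation: H = {e, r^3, r^6, r^9, rs, r^4s, r^7s, r^10s}, so |H| = 8.

8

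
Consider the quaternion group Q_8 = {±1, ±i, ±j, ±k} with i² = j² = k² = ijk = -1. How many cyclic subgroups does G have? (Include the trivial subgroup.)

Each element a generates a cyclic subgroup ⟨a⟩; distinct elements may generate the same one (a cyclic group of order d has φ(d) generators).
Cyclic subgroups by order — order 1: 1; order 2: 1; order 4: 3.
Total: 5.

5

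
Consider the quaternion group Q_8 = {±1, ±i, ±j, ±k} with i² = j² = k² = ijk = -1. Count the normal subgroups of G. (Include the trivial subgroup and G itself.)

6

G has 6 subgroups. Checking conjugation-invariance by order — order 1: 1/1 normal; order 2: 1/1 normal; order 4: 3/3 normal; order 8: 1/1 normal.
Total normal subgroups: 6.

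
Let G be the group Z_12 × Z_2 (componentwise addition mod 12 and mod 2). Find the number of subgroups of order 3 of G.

1

|G| = 24 and 3 | 24, so subgroups of order 3 are possible by Lagrange.
The subgroups of order 3 are: {(0,0), (4,0), (8,0)}.
So G has 1 subgroup of order 3.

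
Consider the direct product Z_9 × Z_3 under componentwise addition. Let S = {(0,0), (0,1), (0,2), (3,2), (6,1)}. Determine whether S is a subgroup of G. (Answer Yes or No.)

No

|S| = 5 does not divide |G| = 27, so by Lagrange S is not a subgroup.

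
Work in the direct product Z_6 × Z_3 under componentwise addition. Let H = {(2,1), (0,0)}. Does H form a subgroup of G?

No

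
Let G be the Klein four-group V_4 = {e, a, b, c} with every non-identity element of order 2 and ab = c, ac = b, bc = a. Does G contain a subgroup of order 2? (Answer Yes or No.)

Yes

2 | 4. A subgroup of order 2 is {e, a}.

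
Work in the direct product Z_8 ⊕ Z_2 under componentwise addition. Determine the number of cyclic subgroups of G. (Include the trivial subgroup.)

Each element a generates a cyclic subgroup ⟨a⟩; distinct elements may generate the same one (a cyclic group of order d has φ(d) generators).
Cyclic subgroups by order — order 1: 1; order 2: 3; order 4: 2; order 8: 2.
Total: 8.

8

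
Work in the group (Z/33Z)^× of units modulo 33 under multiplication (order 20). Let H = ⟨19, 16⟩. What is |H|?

|⟨19⟩| = 10 and |⟨16⟩| = 5, so |H| is a multiple of lcm(10, 5) = 10 and divides |G| = 20.
Closing under the operation: H = {1, 4, 7, 10, 13, 16, 19, 25, 28, 31}, so |H| = 10.

10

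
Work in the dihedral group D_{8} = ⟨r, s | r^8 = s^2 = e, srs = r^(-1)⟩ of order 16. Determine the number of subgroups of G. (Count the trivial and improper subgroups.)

|G| = 16, so by Lagrange every subgroup order divides 16. Divisors: 1, 2, 4, 8, 16.
Subgroups by order — order 1: 1; order 2: 9; order 4: 5; order 8: 3; order 16: 1.
Total: 1 + 9 + 5 + 3 + 1 = 19.

19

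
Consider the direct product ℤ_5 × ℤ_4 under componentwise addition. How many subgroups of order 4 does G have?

1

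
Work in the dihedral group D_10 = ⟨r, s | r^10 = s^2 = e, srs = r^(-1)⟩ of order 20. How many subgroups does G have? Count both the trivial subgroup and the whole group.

22

|G| = 20, so by Lagrange every subgroup order divides 20. Divisors: 1, 2, 4, 5, 10, 20.
Subgroups by order — order 1: 1; order 2: 11; order 4: 5; order 5: 1; order 10: 3; order 20: 1.
Total: 1 + 11 + 5 + 1 + 3 + 1 = 22.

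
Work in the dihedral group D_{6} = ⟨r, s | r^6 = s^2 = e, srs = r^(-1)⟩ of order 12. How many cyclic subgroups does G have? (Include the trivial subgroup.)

A cyclic subgroup of order d is generated by each of its φ(d) elements of order d, so the cyclic subgroups of order d number (#elements of order d)/φ(d).
Cyclic subgroups by order — order 1: 1; order 2: 7; order 3: 1; order 6: 1.
Total: 10.

10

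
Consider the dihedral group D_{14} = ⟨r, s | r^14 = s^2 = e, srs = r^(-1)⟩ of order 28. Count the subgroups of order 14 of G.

|G| = 28 and 14 | 28, so subgroups of order 14 are possible by Lagrange.
The subgroups of order 14 are: {e, r, r^2, r^3, r^4, r^5, r^6, r^7, r^8, r^9, r^10, r^11, r^12, r^13}; {e, r^2, r^4, r^6, r^8, r^10, r^12, s, r^2s, r^4s, r^6s, r^8s, r^10s, r^12s}; {e, r^2, r^4, r^6, r^8, r^10, r^12, rs, r^3s, r^5s, r^7s, r^9s, r^11s, r^13s}.
So G has 3 subgroups of order 14.

3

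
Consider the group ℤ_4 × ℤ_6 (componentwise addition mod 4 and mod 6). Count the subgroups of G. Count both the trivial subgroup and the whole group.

|G| = 24, so by Lagrange every subgroup order divides 24. Divisors: 1, 2, 3, 4, 6, 8, 12, 24.
Subgroups by order — order 1: 1; order 2: 3; order 3: 1; order 4: 3; order 6: 3; order 8: 1; order 12: 3; order 24: 1.
Total: 1 + 3 + 1 + 3 + 3 + 1 + 3 + 1 = 16.

16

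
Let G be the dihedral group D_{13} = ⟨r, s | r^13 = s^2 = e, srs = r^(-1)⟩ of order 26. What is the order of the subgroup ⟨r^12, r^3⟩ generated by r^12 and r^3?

|⟨r^12⟩| = 13 and |⟨r^3⟩| = 13, so |H| is a multiple of lcm(13, 13) = 13 and divides |G| = 26.
Closing under the operation: H = {e, r, r^2, r^3, r^4, r^5, r^6, r^7, r^8, r^9, r^10, r^11, r^12}, so |H| = 13.

13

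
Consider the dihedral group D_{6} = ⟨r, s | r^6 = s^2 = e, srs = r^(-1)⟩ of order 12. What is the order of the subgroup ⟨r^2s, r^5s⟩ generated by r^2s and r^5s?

4

|⟨r^2s⟩| = 2 and |⟨r^5s⟩| = 2, so |H| is a multiple of lcm(2, 2) = 2 and divides |G| = 12.
Closing under the operation: H = {e, r^3, r^2s, r^5s}, so |H| = 4.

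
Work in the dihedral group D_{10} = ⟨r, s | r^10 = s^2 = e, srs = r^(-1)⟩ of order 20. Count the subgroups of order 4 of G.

|G| = 20 and 4 | 20, so subgroups of order 4 are possible by Lagrange.
The subgroups of order 4 are: {e, r^5, r^2s, r^7s}; {e, r^5, r^3s, r^8s}; {e, r^5, r^4s, r^9s}; {e, r^5, s, r^5s}; … (5 in all).
So G has 5 subgroups of order 4.

5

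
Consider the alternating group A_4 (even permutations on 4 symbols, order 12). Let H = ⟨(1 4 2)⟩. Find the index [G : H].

4

|⟨(1 4 2)⟩| = 3 and |G| = 12.
By Lagrange, [G : H] = |G|/|H| = 12/3 = 4.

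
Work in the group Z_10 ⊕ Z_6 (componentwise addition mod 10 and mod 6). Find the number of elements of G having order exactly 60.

0

An element (a,b) has order lcm(ord(a), ord(b)); count pairs with lcm equal to 60.
Enumerating gives 0 such elements.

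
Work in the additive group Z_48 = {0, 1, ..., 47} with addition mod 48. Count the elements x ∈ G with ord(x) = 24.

8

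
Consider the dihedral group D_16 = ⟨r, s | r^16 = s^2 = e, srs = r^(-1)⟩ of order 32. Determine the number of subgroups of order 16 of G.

|G| = 32 and 16 | 32, so subgroups of order 16 are possible by Lagrange.
The subgroups of order 16 are: {e, r, r^2, r^3, r^4, r^5, r^6, r^7, r^8, r^9, r^10, r^11, r^12, r^13, r^14, r^15}; {e, r^2, r^4, r^6, r^8, r^10, r^12, r^14, s, r^2s, r^4s, r^6s, r^8s, r^10s, r^12s, r^14s}; {e, r^2, r^4, r^6, r^8, r^10, r^12, r^14, rs, r^3s, r^5s, r^7s, r^9s, r^11s, r^13s, r^15s}.
So G has 3 subgroups of order 16.

3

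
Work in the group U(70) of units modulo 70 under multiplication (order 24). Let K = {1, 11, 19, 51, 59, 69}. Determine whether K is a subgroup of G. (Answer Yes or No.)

Yes

|K| = 6 divides |G| = 24, consistent with Lagrange.
K contains the identity, every element's inverse is in K, and K is closed under ·: it is a subgroup.
In fact K = ⟨19⟩.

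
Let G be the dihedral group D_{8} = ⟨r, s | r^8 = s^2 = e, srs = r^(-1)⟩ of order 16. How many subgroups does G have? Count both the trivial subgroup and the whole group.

19

|G| = 16, so by Lagrange every subgroup order divides 16. Divisors: 1, 2, 4, 8, 16.
Subgroups by order — order 1: 1; order 2: 9; order 4: 5; order 8: 3; order 16: 1.
Total: 1 + 9 + 5 + 3 + 1 = 19.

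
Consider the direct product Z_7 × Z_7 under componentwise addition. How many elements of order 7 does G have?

48

An element (a,b) has order lcm(ord(a), ord(b)); count pairs with lcm equal to 7.
Enumerating gives 48 such elements.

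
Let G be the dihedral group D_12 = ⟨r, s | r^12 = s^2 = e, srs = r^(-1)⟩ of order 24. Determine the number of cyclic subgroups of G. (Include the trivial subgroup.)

18

Each element a generates a cyclic subgroup ⟨a⟩; distinct elements may generate the same one (a cyclic group of order d has φ(d) generators).
Cyclic subgroups by order — order 1: 1; order 2: 13; order 3: 1; order 4: 1; order 6: 1; order 12: 1.
Total: 18.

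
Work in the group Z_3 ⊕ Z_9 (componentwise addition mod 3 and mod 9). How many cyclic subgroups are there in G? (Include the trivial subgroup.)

A cyclic subgroup of order d is generated by each of its φ(d) elements of order d, so the cyclic subgroups of order d number (#elements of order d)/φ(d).
Cyclic subgroups by order — order 1: 1; order 3: 4; order 9: 3.
Total: 8.

8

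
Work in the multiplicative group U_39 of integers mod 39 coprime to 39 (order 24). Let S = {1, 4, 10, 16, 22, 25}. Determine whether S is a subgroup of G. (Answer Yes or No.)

|S| = 6 divides |G| = 24, consistent with Lagrange.
S contains the identity, every element's inverse is in S, and S is closed under ·: it is a subgroup.
In fact S = ⟨4⟩.

Yes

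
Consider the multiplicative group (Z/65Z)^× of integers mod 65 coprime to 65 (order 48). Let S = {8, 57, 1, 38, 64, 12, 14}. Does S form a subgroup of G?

No

|S| = 7 does not divide |G| = 48, so by Lagrange S is not a subgroup.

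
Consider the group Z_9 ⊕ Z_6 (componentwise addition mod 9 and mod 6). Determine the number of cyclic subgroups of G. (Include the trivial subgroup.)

Each element a generates a cyclic subgroup ⟨a⟩; distinct elements may generate the same one (a cyclic group of order d has φ(d) generators).
Cyclic subgroups by order — order 1: 1; order 2: 1; order 3: 4; order 6: 4; order 9: 3; order 18: 3.
Total: 16.

16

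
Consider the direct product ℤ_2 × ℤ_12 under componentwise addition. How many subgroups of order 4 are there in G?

|G| = 24 and 4 | 24, so subgroups of order 4 are possible by Lagrange.
The subgroups of order 4 are: {(0,0), (0,3), (0,6), (0,9)}; {(0,0), (0,6), (1,0), (1,6)}; {(0,0), (0,6), (1,3), (1,9)}.
So G has 3 subgroups of order 4.

3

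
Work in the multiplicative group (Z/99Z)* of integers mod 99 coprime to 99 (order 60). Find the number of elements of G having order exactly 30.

Enumerating element orders in G gives 24 elements of order 30.

24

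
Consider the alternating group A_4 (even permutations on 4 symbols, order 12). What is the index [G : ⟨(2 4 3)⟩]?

|⟨(2 4 3)⟩| = 3 and |G| = 12.
By Lagrange, [G : H] = |G|/|H| = 12/3 = 4.

4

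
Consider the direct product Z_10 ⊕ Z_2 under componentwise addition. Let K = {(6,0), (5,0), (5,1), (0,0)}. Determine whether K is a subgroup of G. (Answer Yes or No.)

(6,0) ∈ K but its inverse (4,0) ∉ K, so K is not a subgroup.

No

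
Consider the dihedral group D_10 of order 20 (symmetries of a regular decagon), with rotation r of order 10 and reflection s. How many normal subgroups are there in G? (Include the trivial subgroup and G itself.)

G has 22 subgroups. Checking conjugation-invariance by order — order 1: 1/1 normal; order 2: 1/11 normal; order 4: 0/5 normal; order 5: 1/1 normal; order 10: 3/3 normal; order 20: 1/1 normal.
Total normal subgroups: 7.

7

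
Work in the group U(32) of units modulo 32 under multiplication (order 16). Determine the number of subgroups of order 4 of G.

|G| = 16 and 4 | 16, so subgroups of order 4 are possible by Lagrange.
The subgroups of order 4 are: {1, 15, 17, 31}; {1, 7, 17, 23}; {1, 9, 17, 25}.
So G has 3 subgroups of order 4.

3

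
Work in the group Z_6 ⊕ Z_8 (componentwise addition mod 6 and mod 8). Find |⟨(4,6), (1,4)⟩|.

24

|⟨(4,6)⟩| = 12 and |⟨(1,4)⟩| = 6, so |H| is a multiple of lcm(12, 6) = 12 and divides |G| = 48.
Closing under the operation: H = {(0,0), (0,2), (0,4), (0,6), (1,0), (1,2), (1,4), (1,6), (2,0), (2,2), (2,4), (2,6), (3,0), (3,2), (3,4), (3,6), (4,0), (4,2), (4,4), (4,6), (5,0), (5,2), (5,4), (5,6)}, so |H| = 24.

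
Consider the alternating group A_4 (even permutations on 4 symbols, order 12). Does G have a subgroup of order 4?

Yes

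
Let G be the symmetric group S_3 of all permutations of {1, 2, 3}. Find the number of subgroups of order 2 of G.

|G| = 6 and 2 | 6, so subgroups of order 2 are possible by Lagrange.
The subgroups of order 2 are: {e, (1 2)}; {e, (1 3)}; {e, (2 3)}.
So G has 3 subgroups of order 2.

3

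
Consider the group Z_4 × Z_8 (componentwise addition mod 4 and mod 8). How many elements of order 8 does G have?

An element (a,b) has order lcm(ord(a), ord(b)); count pairs with lcm equal to 8.
Enumerating gives 16 such elements.

16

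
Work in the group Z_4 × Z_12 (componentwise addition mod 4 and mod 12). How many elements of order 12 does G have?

An element (a,b) has order lcm(ord(a), ord(b)); count pairs with lcm equal to 12.
Enumerating gives 24 such elements.

24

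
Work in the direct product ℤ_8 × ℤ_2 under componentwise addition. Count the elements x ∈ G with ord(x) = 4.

4

An element (a,b) has order lcm(ord(a), ord(b)); count pairs with lcm equal to 4.
Enumerating gives 4 such elements.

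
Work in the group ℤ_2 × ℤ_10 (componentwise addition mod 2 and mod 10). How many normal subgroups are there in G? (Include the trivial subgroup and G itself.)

G is abelian, so every subgroup is normal.
G has 10 subgroups in total, hence 10 normal subgroups.

10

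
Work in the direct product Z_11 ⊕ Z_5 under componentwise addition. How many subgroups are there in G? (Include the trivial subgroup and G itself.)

4

|G| = 55, so by Lagrange every subgroup order divides 55. Divisors: 1, 5, 11, 55.
Subgroups by order — order 1: 1; order 5: 1; order 11: 1; order 55: 1.
Total: 1 + 1 + 1 + 1 = 4.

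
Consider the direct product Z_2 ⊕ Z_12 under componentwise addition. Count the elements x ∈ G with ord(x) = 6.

6

An element (a,b) has order lcm(ord(a), ord(b)); count pairs with lcm equal to 6.
Enumerating gives 6 such elements.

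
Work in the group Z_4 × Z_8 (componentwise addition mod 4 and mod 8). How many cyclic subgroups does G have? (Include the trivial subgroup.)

14

Each element a generates a cyclic subgroup ⟨a⟩; distinct elements may generate the same one (a cyclic group of order d has φ(d) generators).
Cyclic subgroups by order — order 1: 1; order 2: 3; order 4: 6; order 8: 4.
Total: 14.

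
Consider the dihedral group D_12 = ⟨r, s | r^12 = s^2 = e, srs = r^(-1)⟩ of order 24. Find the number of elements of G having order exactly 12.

4

The elements of order 12 are: r, r^5, r^7, r^11.
That's 4.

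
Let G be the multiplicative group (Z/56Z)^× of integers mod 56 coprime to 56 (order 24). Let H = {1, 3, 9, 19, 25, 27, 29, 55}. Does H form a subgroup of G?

No

Closure fails: 3 · 55 = 53 ∉ H. So H is not a subgroup.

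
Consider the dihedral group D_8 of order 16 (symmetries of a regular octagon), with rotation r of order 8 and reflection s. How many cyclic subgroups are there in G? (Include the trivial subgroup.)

Group the elements of G by the cyclic subgroup they generate; each cyclic subgroup of order d accounts for φ(d) elements.
Cyclic subgroups by order — order 1: 1; order 2: 9; order 4: 1; order 8: 1.
Total: 12.

12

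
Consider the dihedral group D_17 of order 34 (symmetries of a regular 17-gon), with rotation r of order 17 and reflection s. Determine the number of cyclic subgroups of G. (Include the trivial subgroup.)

A cyclic subgroup of order d is generated by each of its φ(d) elements of order d, so the cyclic subgroups of order d number (#elements of order d)/φ(d).
Cyclic subgroups by order — order 1: 1; order 2: 17; order 17: 1.
Total: 19.

19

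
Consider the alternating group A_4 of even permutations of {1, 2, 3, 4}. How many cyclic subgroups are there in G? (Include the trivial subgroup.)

Each element a generates a cyclic subgroup ⟨a⟩; distinct elements may generate the same one (a cyclic group of order d has φ(d) generators).
Cyclic subgroups by order — order 1: 1; order 2: 3; order 3: 4.
Total: 8.

8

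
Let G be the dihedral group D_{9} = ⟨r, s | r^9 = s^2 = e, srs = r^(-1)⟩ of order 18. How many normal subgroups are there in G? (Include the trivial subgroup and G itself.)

G has 16 subgroups. Checking conjugation-invariance by order — order 1: 1/1 normal; order 2: 0/9 normal; order 3: 1/1 normal; order 6: 0/3 normal; order 9: 1/1 normal; order 18: 1/1 normal.
Total normal subgroups: 4.

4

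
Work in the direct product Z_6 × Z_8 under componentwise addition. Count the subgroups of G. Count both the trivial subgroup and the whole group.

|G| = 48, so by Lagrange every subgroup order divides 48. Divisors: 1, 2, 3, 4, 6, 8, 12, 16, 24, 48.
Subgroups by order — order 1: 1; order 2: 3; order 3: 1; order 4: 3; order 6: 3; order 8: 3; order 12: 3; order 16: 1; order 24: 3; order 48: 1.
Total: 1 + 3 + 1 + 3 + 3 + 3 + 3 + 1 + 3 + 1 = 22.

22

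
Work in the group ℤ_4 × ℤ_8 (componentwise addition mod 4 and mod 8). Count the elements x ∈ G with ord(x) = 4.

12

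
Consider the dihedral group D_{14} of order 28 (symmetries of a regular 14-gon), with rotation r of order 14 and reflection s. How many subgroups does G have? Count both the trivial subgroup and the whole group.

28

|G| = 28, so by Lagrange every subgroup order divides 28. Divisors: 1, 2, 4, 7, 14, 28.
Subgroups by order — order 1: 1; order 2: 15; order 4: 7; order 7: 1; order 14: 3; order 28: 1.
Total: 1 + 15 + 7 + 1 + 3 + 1 = 28.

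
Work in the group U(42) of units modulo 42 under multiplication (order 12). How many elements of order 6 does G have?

The elements of order 6 are: 5, 11, 17, 19, 23, 31.
That's 6.

6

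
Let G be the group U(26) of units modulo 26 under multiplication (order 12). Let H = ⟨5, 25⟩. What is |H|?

4

|⟨5⟩| = 4 and |⟨25⟩| = 2, so |H| is a multiple of lcm(4, 2) = 4 and divides |G| = 12.
Closing under the operation: H = {1, 5, 21, 25}, so |H| = 4.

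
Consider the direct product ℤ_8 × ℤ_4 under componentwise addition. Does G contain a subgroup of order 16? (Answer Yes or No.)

Yes

16 | 32. A subgroup of order 16 is {(0,0), (0,1), (0,2), (0,3), (2,0), (2,1), (2,2), (2,3), (4,0), (4,1), (4,2), (4,3), (6,0), (6,1), (6,2), (6,3)}.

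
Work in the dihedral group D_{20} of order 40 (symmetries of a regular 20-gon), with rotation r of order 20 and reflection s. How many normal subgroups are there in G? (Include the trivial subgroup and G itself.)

9

G has 48 subgroups. Checking conjugation-invariance by order — order 1: 1/1 normal; order 2: 1/21 normal; order 4: 1/11 normal; order 5: 1/1 normal; order 8: 0/5 normal; order 10: 1/5 normal; order 20: 3/3 normal; order 40: 1/1 normal.
Total normal subgroups: 9.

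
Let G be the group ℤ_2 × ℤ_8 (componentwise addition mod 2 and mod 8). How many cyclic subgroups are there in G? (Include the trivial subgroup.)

A cyclic subgroup of order d is generated by each of its φ(d) elements of order d, so the cyclic subgroups of order d number (#elements of order d)/φ(d).
Cyclic subgroups by order — order 1: 1; order 2: 3; order 4: 2; order 8: 2.
Total: 8.

8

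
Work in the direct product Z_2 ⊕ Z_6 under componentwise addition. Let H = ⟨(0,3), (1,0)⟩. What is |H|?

|⟨(0,3)⟩| = 2 and |⟨(1,0)⟩| = 2, so |H| is a multiple of lcm(2, 2) = 2 and divides |G| = 12.
Closing under the operation: H = {(0,0), (0,3), (1,0), (1,3)}, so |H| = 4.

4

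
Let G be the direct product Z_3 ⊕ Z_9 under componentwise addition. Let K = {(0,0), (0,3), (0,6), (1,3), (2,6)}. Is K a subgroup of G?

|K| = 5 does not divide |G| = 27, so by Lagrange K is not a subgroup.

No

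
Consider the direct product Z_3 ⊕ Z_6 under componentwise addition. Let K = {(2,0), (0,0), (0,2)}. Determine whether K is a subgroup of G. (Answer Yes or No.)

No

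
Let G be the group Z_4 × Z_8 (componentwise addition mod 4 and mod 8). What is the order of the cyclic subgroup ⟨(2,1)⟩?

8

The order of (2,1) in Z_4 × Z_8 is lcm(ord(2) in Z_4, ord(1) in Z_8).
ord(2) = 2 and ord(1) = 8, so |⟨(2,1)⟩| = lcm(2, 8) = 8.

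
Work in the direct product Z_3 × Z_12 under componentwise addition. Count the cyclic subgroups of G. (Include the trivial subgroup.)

15

A cyclic subgroup of order d is generated by each of its φ(d) elements of order d, so the cyclic subgroups of order d number (#elements of order d)/φ(d).
Cyclic subgroups by order — order 1: 1; order 2: 1; order 3: 4; order 4: 1; order 6: 4; order 12: 4.
Total: 15.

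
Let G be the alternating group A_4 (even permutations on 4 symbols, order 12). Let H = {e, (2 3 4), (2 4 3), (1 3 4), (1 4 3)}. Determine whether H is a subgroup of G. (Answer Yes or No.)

|H| = 5 does not divide |G| = 12, so by Lagrange H is not a subgroup.

No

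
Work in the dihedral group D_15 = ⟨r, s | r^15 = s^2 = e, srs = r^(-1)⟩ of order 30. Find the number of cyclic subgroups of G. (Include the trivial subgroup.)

19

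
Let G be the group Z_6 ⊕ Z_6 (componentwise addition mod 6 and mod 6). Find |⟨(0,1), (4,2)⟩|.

|⟨(0,1)⟩| = 6 and |⟨(4,2)⟩| = 3, so |H| is a multiple of lcm(6, 3) = 6 and divides |G| = 36.
Closing under the operation: H = {(0,0), (0,1), (0,2), (0,3), (0,4), (0,5), (2,0), (2,1), (2,2), (2,3), (2,4), (2,5), (4,0), (4,1), (4,2), (4,3), (4,4), (4,5)}, so |H| = 18.

18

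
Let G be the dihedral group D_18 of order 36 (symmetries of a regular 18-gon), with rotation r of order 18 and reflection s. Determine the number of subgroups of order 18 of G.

3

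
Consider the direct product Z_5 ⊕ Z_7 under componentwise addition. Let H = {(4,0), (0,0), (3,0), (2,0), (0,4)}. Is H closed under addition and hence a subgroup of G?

(4,0) ∈ H but its inverse (1,0) ∉ H, so H is not a subgroup.

No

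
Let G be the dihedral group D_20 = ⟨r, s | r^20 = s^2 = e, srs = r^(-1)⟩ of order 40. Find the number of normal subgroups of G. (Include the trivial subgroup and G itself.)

9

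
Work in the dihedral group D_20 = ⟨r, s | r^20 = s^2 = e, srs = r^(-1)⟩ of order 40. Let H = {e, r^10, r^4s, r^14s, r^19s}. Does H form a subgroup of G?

Closure fails: r^10 · r^19s = r^9s ∉ H. So H is not a subgroup.

No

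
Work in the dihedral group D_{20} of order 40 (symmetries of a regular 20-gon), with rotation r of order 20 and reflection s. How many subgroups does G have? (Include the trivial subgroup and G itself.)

48

|G| = 40, so by Lagrange every subgroup order divides 40. Divisors: 1, 2, 4, 5, 8, 10, 20, 40.
Subgroups by order — order 1: 1; order 2: 21; order 4: 11; order 5: 1; order 8: 5; order 10: 5; order 20: 3; order 40: 1.
Total: 1 + 21 + 11 + 1 + 5 + 5 + 3 + 1 = 48.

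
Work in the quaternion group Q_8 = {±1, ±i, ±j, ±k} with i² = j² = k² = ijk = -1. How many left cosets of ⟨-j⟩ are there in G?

|⟨-j⟩| = 4 and |G| = 8.
By Lagrange, [G : H] = |G|/|H| = 8/4 = 2.

2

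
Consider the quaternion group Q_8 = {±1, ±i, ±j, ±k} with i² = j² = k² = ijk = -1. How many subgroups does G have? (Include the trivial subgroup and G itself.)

6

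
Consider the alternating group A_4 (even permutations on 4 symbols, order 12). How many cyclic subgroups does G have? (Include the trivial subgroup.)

8

Group the elements of G by the cyclic subgroup they generate; each cyclic subgroup of order d accounts for φ(d) elements.
Cyclic subgroups by order — order 1: 1; order 2: 3; order 3: 4.
Total: 8.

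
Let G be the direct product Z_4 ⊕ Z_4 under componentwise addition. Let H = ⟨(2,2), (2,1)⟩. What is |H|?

8

|⟨(2,2)⟩| = 2 and |⟨(2,1)⟩| = 4, so |H| is a multiple of lcm(2, 4) = 4 and divides |G| = 16.
Closing under the operation: H = {(0,0), (0,1), (0,2), (0,3), (2,0), (2,1), (2,2), (2,3)}, so |H| = 8.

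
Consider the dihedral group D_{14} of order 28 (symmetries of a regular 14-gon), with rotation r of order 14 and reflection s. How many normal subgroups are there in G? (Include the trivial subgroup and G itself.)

7

G has 28 subgroups. Checking conjugation-invariance by order — order 1: 1/1 normal; order 2: 1/15 normal; order 4: 0/7 normal; order 7: 1/1 normal; order 14: 3/3 normal; order 28: 1/1 normal.
Total normal subgroups: 7.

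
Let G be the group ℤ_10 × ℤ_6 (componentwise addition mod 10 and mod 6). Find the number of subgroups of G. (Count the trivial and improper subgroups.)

|G| = 60, so by Lagrange every subgroup order divides 60. Divisors: 1, 2, 3, 4, 5, 6, 10, 12, 15, 20, 30, 60.
Subgroups by order — order 1: 1; order 2: 3; order 3: 1; order 4: 1; order 5: 1; order 6: 3; order 10: 3; order 12: 1; order 15: 1; order 20: 1; order 30: 3; order 60: 1.
Total: 1 + 3 + 1 + 1 + 1 + 3 + 3 + 1 + 1 + 1 + 3 + 1 = 20.

20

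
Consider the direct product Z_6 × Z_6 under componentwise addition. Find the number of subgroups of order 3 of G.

4

|G| = 36 and 3 | 36, so subgroups of order 3 are possible by Lagrange.
The subgroups of order 3 are: {(0,0), (0,2), (0,4)}; {(0,0), (2,0), (4,0)}; {(0,0), (2,2), (4,4)}; {(0,0), (2,4), (4,2)}.
So G has 4 subgroups of order 3.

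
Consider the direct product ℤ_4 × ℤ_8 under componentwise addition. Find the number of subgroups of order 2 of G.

|G| = 32 and 2 | 32, so subgroups of order 2 are possible by Lagrange.
The subgroups of order 2 are: {(0,0), (0,4)}; {(0,0), (2,0)}; {(0,0), (2,4)}.
So G has 3 subgroups of order 2.

3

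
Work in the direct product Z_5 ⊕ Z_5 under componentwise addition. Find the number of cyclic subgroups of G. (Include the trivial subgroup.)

Group the elements of G by the cyclic subgroup they generate; each cyclic subgroup of order d accounts for φ(d) elements.
Cyclic subgroups by order — order 1: 1; order 5: 6.
Total: 7.

7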